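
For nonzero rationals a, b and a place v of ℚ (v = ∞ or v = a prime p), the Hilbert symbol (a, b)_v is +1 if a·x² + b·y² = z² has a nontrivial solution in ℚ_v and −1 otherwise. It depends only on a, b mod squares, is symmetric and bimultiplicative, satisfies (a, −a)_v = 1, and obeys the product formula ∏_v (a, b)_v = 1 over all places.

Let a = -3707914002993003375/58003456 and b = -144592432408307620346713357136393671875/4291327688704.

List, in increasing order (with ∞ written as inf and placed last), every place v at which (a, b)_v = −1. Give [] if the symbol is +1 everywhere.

(a, b) ≡ (-335264215, -2755) mod (ℚ^×)²; places V = {2, 3, 5, 7, 11, 13, 17, 19, 23, 29, 37, 41, ∞}.
(a,b)_29: α=1, u≡15; β=3, v≡27 (mod 29); (15|29)=-1, (27|29)=-1; sign (−1)^0·-1^3·-1^1 = +1.
(a,b)_19: α=3, u≡1; β=5, v≡7 (mod 19); (1|19)=+1, (7|19)=+1; sign (−1)^1·+1^5·+1^3 = -1.
(a,b)_13: α=1, u≡3; β=2, v≡3 (mod 13); (3|13)=+1, (3|13)=+1; sign (−1)^0·+1^2·+1^1 = +1.
(a,b)_17: α=-2, u≡11; β=-4, v≡1 (mod 17); (11|17)=-1, (1|17)=+1; sign (−1)^0·-1^-4·+1^-2 = +1.
(a,b)_23: α=1, u≡22; β=0, v≡10 (mod 23); (22|23)=-1, (10|23)=-1; sign (−1)^0·-1^0·-1^1 = -1.
(a,b)_11: α=1, u≡9; β=2, v≡2 (mod 11); (9|11)=+1, (2|11)=-1; sign (−1)^0·+1^2·-1^1 = -1.
(a,b)_5: α=3, u≡3; β=7, v≡4 (mod 5); (3|5)=-1, (4|5)=+1; sign (−1)^0·-1^7·+1^3 = -1.
(a,b)_7: α=-2, u≡1; β=-2, v≡3 (mod 7); (1|7)=+1, (3|7)=-1; sign (−1)^0·+1^-2·-1^-2 = +1.
(a,b)_3: α=6, u≡2; β=18, v≡2 (mod 3); (2|3)=-1, (2|3)=-1; sign (−1)^0·-1^18·-1^6 = +1.
(a,b)_41: α=2, u≡18; β=4, v≡37 (mod 41); (18|41)=+1, (37|41)=+1; sign (−1)^0·+1^4·+1^2 = +1.
(a,b)_∞: sgn(-335264215)=−, sgn(-2755)=−, so -1.
(a,b)_2: α=-12, β=-20; u≡1, v≡5 (mod 8); ε(u)ε(v)=0·0, αω(v)=-12·1, βω(u)=-20·0; sum ≡ 0  ⇒  +1.
(a,b)_37: α=1, u≡23; β=2, v≡19 (mod 37); (23|37)=-1, (19|37)=-1; sign (−1)^0·-1^2·-1^1 = -1.
Ram(-335264215, -2755) = {5, 11, 19, 23, 37, ∞}; no ℚ_5-point on the conic.

[5, 11, 19, 23, 37, inf]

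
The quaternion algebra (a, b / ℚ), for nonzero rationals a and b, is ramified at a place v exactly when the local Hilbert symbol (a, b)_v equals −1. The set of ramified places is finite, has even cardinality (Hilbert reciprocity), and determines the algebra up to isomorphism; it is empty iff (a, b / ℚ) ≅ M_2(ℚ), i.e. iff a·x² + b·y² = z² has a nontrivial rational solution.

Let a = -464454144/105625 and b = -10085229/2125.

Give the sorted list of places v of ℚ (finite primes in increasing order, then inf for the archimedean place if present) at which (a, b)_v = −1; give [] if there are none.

(a, b) ≡ (-34, -1785) mod (ℚ^×)²; places V = {2, 3, 5, 7, 11, 13, 17, ∞}.
(a,b)_∞: sgn(-34)=−, sgn(-1785)=−, so -1.
(a,b)_17: α=1, u≡1; β=-1, v≡12 (mod 17); (1|17)=+1, (12|17)=-1; sign (−1)^0·+1^-1·-1^1 = -1.
(a,b)_2: α=9, β=0; u≡7, v≡7 (mod 8); ε(u)ε(v)=1·1, αω(v)=9·0, βω(u)=0·0; sum ≡ 1  ⇒  -1.
(a,b)_11: α=2, u≡10; β=2, v≡10 (mod 11); (10|11)=-1, (10|11)=-1; sign (−1)^0·-1^2·-1^2 = +1.
(a,b)_13: α=-2, u≡2; β=0, v≡9 (mod 13); (2|13)=-1, (9|13)=+1; sign (−1)^0·-1^0·+1^-2 = +1.
(a,b)_5: α=-4, u≡4; β=-3, v≡3 (mod 5); (4|5)=+1, (3|5)=-1; sign (−1)^0·+1^-3·-1^-4 = +1.
(a,b)_7: α=2, u≡1; β=3, v≡1 (mod 7); (1|7)=+1, (1|7)=+1; sign (−1)^0·+1^3·+1^2 = +1.
(a,b)_3: α=2, u≡2; β=5, v≡2 (mod 3); (2|3)=-1, (2|3)=-1; sign (−1)^0·-1^5·-1^2 = -1.
|Ram(-34, -1785)| = 4, even; anisotropic at {2, 3, 17, ∞}.

[2, 3, 17, inf]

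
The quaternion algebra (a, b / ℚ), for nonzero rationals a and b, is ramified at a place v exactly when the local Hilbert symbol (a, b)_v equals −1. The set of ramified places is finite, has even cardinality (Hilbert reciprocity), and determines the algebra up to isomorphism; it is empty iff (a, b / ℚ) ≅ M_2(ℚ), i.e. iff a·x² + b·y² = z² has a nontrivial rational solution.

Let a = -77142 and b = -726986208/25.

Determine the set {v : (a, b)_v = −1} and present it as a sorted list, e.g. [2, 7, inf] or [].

(a, b) ≡ (-77142, -45436638) mod (ℚ^×)²; places V = {2, 3, 5, 13, 19, 23, 31, 43, ∞}.
(a,b)_23: α=1, u≡4; β=1, v≡11 (mod 23); (4|23)=+1, (11|23)=-1; sign (−1)^1·+1^1·-1^1 = +1.
(a,b)_∞: sgn(-77142)=−, sgn(-45436638)=−, so -1.
(a,b)_19: α=0, u≡17; β=1, v≡12 (mod 19); (17|19)=+1, (12|19)=-1; sign (−1)^0·+1^1·-1^0 = +1.
(a,b)_3: α=1, u≡2; β=1, v≡2 (mod 3); (2|3)=-1, (2|3)=-1; sign (−1)^1·-1^1·-1^1 = -1.
(a,b)_31: α=0, u≡17; β=1, v≡17 (mod 31); (17|31)=-1, (17|31)=-1; sign (−1)^0·-1^1·-1^0 = -1.
(a,b)_43: α=1, u≡12; β=1, v≡24 (mod 43); (12|43)=-1, (24|43)=+1; sign (−1)^1·-1^1·+1^1 = +1.
(a,b)_2: α=1, β=5; u≡5, v≡1 (mod 8); ε(u)ε(v)=0·0, αω(v)=1·0, βω(u)=5·1; sum ≡ 1  ⇒  -1.
(a,b)_13: α=1, u≡7; β=1, v≡7 (mod 13); (7|13)=-1, (7|13)=-1; sign (−1)^0·-1^1·-1^1 = +1.
(a,b)_5: α=0, u≡3; β=-2, v≡2 (mod 5); (3|5)=-1, (2|5)=-1; sign (−1)^0·-1^-2·-1^0 = +1.
|Ram(-77142, -45436638)| = 4, even; anisotropic at {2, 3, 31, ∞}.

[2, 3, 31, inf]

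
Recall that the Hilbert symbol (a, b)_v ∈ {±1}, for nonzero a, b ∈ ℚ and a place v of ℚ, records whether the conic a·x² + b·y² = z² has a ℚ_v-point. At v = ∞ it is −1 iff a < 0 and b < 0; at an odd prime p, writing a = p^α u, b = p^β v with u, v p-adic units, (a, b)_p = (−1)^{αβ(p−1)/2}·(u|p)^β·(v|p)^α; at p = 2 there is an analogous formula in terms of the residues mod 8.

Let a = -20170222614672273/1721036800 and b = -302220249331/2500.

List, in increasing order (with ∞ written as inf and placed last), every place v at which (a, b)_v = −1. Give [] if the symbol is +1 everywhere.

Mod squares: a ≡ -231, b ≡ -91. Check v ∈ {∞, 2, 3, 5, 7, 11, 13, 31}.
v=2: v_2(a)=-12, v_2(b)=-2; units ≡ 1, 5 (mod 8); ε·ε+αω+βω = 0·0+-12·1+-2·0 ≡ 0  ⇒  (a,b)_2 = +1.
v=7: a=7^-5·(≡1), b=7^1·(≡4) mod 7; (1|7)=+1, (4|7)=+1; (−1)^{-5·1·3}·(+1)^1·(+1)^-5 = -1.
v=5: a=5^-2·(≡1), b=5^-4·(≡1) mod 5; (1|5)=+1, (1|5)=+1; (−1)^{-2·-4·2}·(+1)^-4·(+1)^-2 = +1.
v=11: a=11^5·(≡4), b=11^2·(≡2) mod 11; (4|11)=+1, (2|11)=-1; (−1)^{5·2·5}·(+1)^2·(-1)^5 = -1.
v=3: a=3^3·(≡1), b=3^0·(≡2) mod 3; (1|3)=+1, (2|3)=-1; (−1)^{3·0·1}·(+1)^0·(-1)^3 = -1.
v=13: a=13^6·(≡10), b=13^5·(≡7) mod 13; (10|13)=+1, (7|13)=-1; (−1)^{6·5·6}·(+1)^5·(-1)^6 = +1.
v=31: a=31^2·(≡3), b=31^2·(≡28) mod 31; (3|31)=-1, (28|31)=+1; (−1)^{2·2·15}·(-1)^2·(+1)^2 = +1.
v=∞: -231 < 0 and -91 < 0  ⇒  (a,b)_∞ = -1.
Ram(-231, -91) = {3, 7, 11, ∞}; no ℚ_3-point on the conic.

[3, 7, 11, inf]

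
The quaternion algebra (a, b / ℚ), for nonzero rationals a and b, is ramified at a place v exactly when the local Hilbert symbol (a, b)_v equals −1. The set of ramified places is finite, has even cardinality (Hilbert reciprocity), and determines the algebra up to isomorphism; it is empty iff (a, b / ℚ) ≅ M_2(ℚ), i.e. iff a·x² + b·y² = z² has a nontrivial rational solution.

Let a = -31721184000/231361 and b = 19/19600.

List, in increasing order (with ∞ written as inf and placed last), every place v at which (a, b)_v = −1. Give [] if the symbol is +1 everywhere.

[11, 19]

Mod squares: a ≡ -550715, b ≡ 19. Check v ∈ {∞, 2, 3, 5, 7, 11, 13, 17, 19, 31, 37}.
v=31: a=31^1·(≡15), b=31^0·(≡14) mod 31; (15|31)=-1, (14|31)=+1; (−1)^{1·0·15}·(-1)^0·(+1)^1 = +1.
v=37: a=37^-2·(≡3), b=37^0·(≡24) mod 37; (3|37)=+1, (24|37)=-1; (−1)^{-2·0·18}·(+1)^0·(-1)^-2 = +1.
v=7: a=7^0·(≡3), b=7^-2·(≡5) mod 7; (3|7)=-1, (5|7)=-1; (−1)^{0·-2·3}·(-1)^-2·(-1)^0 = +1.
v=17: a=17^1·(≡12), b=17^0·(≡15) mod 17; (12|17)=-1, (15|17)=+1; (−1)^{1·0·8}·(-1)^0·(+1)^1 = +1.
v=2: v_2(a)=8, v_2(b)=-4; units ≡ 5, 3 (mod 8); ε·ε+αω+βω = 0·1+8·1+-4·1 ≡ 0  ⇒  (a,b)_2 = +1.
v=5: a=5^3·(≡3), b=5^-2·(≡1) mod 5; (3|5)=-1, (1|5)=+1; (−1)^{3·-2·2}·(-1)^-2·(+1)^3 = +1.
v=∞: -550715 < 0 and 19 > 0  ⇒  (a,b)_∞ = +1.
v=19: a=19^1·(≡17), b=19^1·(≡7) mod 19; (17|19)=+1, (7|19)=+1; (−1)^{1·1·9}·(+1)^1·(+1)^1 = -1.
v=11: a=11^1·(≡8), b=11^0·(≡7) mod 11; (8|11)=-1, (7|11)=-1; (−1)^{1·0·5}·(-1)^0·(-1)^1 = -1.
v=13: a=13^-2·(≡10), b=13^0·(≡5) mod 13; (10|13)=+1, (5|13)=-1; (−1)^{-2·0·6}·(+1)^0·(-1)^-2 = +1.
v=3: a=3^2·(≡1), b=3^0·(≡1) mod 3; (1|3)=+1, (1|3)=+1; (−1)^{2·0·1}·(+1)^0·(+1)^2 = +1.
(-550715, 19 / ℚ) ramifies at {11, 19}: a division algebra.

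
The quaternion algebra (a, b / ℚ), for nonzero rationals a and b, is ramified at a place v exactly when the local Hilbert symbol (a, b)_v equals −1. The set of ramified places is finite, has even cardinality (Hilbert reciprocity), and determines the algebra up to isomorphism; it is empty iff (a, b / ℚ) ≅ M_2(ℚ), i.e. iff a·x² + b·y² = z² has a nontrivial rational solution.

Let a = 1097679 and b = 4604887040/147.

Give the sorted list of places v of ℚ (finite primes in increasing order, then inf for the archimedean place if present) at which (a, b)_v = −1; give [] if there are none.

[2, 11, 13, 31, 37, 47]

(a, b) ≡ (1097679, 210795) mod (ℚ^×)²; places V = {2, 3, 5, 7, 11, 13, 23, 29, 31, 37, 47, ∞}.
(a,b)_29: α=1, u≡6; β=0, v≡4 (mod 29); (6|29)=+1, (4|29)=+1; sign (−1)^0·+1^0·+1^1 = +1.
(a,b)_∞: sgn(1097679)=+, sgn(210795)=+, so +1.
(a,b)_13: α=0, u≡11; β=1, v≡1 (mod 13); (11|13)=-1, (1|13)=+1; sign (−1)^0·-1^1·+1^0 = -1.
(a,b)_5: α=0, u≡4; β=1, v≡4 (mod 5); (4|5)=+1, (4|5)=+1; sign (−1)^0·+1^1·+1^0 = +1.
(a,b)_23: α=0, u≡4; β=1, v≡19 (mod 23); (4|23)=+1, (19|23)=-1; sign (−1)^0·+1^1·-1^0 = +1.
(a,b)_37: α=1, u≡30; β=0, v≡19 (mod 37); (30|37)=+1, (19|37)=-1; sign (−1)^0·+1^0·-1^1 = -1.
(a,b)_11: α=1, u≡8; β=0, v≡7 (mod 11); (8|11)=-1, (7|11)=-1; sign (−1)^0·-1^0·-1^1 = -1.
(a,b)_3: α=1, u≡1; β=-1, v≡2 (mod 3); (1|3)=+1, (2|3)=-1; sign (−1)^1·+1^-1·-1^1 = +1.
(a,b)_7: α=0, u≡2; β=-2, v≡4 (mod 7); (2|7)=+1, (4|7)=+1; sign (−1)^0·+1^-2·+1^0 = +1.
(a,b)_47: α=0, u≡41; β=1, v≡20 (mod 47); (41|47)=-1, (20|47)=-1; sign (−1)^0·-1^1·-1^0 = -1.
(a,b)_2: α=0, β=16; u≡7, v≡3 (mod 8); ε(u)ε(v)=1·1, αω(v)=0·1, βω(u)=16·0; sum ≡ 1  ⇒  -1.
(a,b)_31: α=1, u≡7; β=0, v≡3 (mod 31); (7|31)=+1, (3|31)=-1; sign (−1)^0·+1^0·-1^1 = -1.
(1097679, 210795 / ℚ) ramifies at {2, 11, 13, 31, 37, 47}: a division algebra.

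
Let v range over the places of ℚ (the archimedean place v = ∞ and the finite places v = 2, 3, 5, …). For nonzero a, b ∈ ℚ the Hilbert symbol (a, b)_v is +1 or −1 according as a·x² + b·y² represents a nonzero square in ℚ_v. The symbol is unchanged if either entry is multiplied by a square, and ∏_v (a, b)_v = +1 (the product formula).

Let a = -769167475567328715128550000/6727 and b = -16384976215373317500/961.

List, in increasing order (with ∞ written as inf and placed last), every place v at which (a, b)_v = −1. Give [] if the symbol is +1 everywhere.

[5, 7, 17, inf]

(a, b) ≡ (-396865, -23) mod (ℚ^×)²; places V = {2, 3, 5, 7, 13, 17, 23, 29, 31, 41, ∞}.
(a,b)_∞: sgn(-396865)=−, sgn(-23)=−, so -1.
(a,b)_17: α=3, u≡4; β=2, v≡14 (mod 17); (4|17)=+1, (14|17)=-1; sign (−1)^0·+1^2·-1^3 = -1.
(a,b)_3: α=10, u≡2; β=8, v≡1 (mod 3); (2|3)=-1, (1|3)=+1; sign (−1)^0·-1^8·+1^10 = +1.
(a,b)_29: α=1, u≡14; β=0, v≡28 (mod 29); (14|29)=-1, (28|29)=+1; sign (−1)^0·-1^0·+1^1 = +1.
(a,b)_5: α=5, u≡2; β=4, v≡2 (mod 5); (2|5)=-1, (2|5)=-1; sign (−1)^0·-1^4·-1^5 = -1.
(a,b)_2: α=4, β=2; u≡7, v≡1 (mod 8); ε(u)ε(v)=1·0, αω(v)=4·0, βω(u)=2·0; sum ≡ 0  ⇒  +1.
(a,b)_41: α=2, u≡15; β=2, v≡40 (mod 41); (15|41)=-1, (40|41)=+1; sign (−1)^0·-1^2·+1^2 = +1.
(a,b)_7: α=-1, u≡6; β=0, v≡5 (mod 7); (6|7)=-1, (5|7)=-1; sign (−1)^0·-1^0·-1^-1 = -1.
(a,b)_31: α=-2, u≡4; β=-2, v≡18 (mod 31); (4|31)=+1, (18|31)=+1; sign (−1)^0·+1^-2·+1^-2 = +1.
(a,b)_13: α=2, u≡9; β=2, v≡10 (mod 13); (9|13)=+1, (10|13)=+1; sign (−1)^0·+1^2·+1^2 = +1.
(a,b)_23: α=5, u≡2; β=3, v≡10 (mod 23); (2|23)=+1, (10|23)=-1; sign (−1)^1·+1^3·-1^5 = +1.
Ram(-396865, -23) = {5, 7, 17, ∞}; no ℚ_5-point on the conic.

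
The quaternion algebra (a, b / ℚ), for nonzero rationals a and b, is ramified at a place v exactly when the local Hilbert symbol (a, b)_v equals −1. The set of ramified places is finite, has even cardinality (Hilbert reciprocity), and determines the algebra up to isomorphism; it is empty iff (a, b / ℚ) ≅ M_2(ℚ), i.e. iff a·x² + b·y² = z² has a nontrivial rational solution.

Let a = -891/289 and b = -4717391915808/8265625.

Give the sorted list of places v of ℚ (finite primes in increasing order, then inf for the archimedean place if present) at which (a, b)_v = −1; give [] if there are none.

Mod squares: a ≡ -11, b ≡ -19778. Check v ∈ {∞, 2, 3, 5, 11, 13, 17, 23, 29, 31}.
v=17: a=17^-2·(≡10), b=17^0·(≡7) mod 17; (10|17)=-1, (7|17)=-1; (−1)^{-2·0·8}·(-1)^0·(-1)^-2 = +1.
v=3: a=3^4·(≡1), b=3^6·(≡1) mod 3; (1|3)=+1, (1|3)=+1; (−1)^{4·6·1}·(+1)^6·(+1)^4 = +1.
v=2: v_2(a)=0, v_2(b)=5; units ≡ 5, 7 (mod 8); ε·ε+αω+βω = 0·1+0·0+5·1 ≡ 1  ⇒  (a,b)_2 = -1.
v=13: a=13^0·(≡2), b=13^2·(≡11) mod 13; (2|13)=-1, (11|13)=-1; (−1)^{0·2·6}·(-1)^2·(-1)^0 = +1.
v=29: a=29^0·(≡21), b=29^1·(≡21) mod 29; (21|29)=-1, (21|29)=-1; (−1)^{0·1·14}·(-1)^1·(-1)^0 = -1.
v=5: a=5^0·(≡1), b=5^-6·(≡3) mod 5; (1|5)=+1, (3|5)=-1; (−1)^{0·-6·2}·(+1)^-6·(-1)^0 = +1.
v=11: a=11^1·(≡6), b=11^3·(≡6) mod 11; (6|11)=-1, (6|11)=-1; (−1)^{1·3·5}·(-1)^3·(-1)^1 = -1.
v=23: a=23^0·(≡4), b=23^-2·(≡13) mod 23; (4|23)=+1, (13|23)=+1; (−1)^{0·-2·11}·(+1)^-2·(+1)^0 = +1.
v=∞: -11 < 0 and -19778 < 0  ⇒  (a,b)_∞ = -1.
v=31: a=31^0·(≡7), b=31^1·(≡17) mod 31; (7|31)=+1, (17|31)=-1; (−1)^{0·1·15}·(+1)^1·(-1)^0 = +1.
(-11, -19778 / ℚ) ramifies at {2, 11, 29, ∞}: a division algebra.

[2, 11, 29, inf]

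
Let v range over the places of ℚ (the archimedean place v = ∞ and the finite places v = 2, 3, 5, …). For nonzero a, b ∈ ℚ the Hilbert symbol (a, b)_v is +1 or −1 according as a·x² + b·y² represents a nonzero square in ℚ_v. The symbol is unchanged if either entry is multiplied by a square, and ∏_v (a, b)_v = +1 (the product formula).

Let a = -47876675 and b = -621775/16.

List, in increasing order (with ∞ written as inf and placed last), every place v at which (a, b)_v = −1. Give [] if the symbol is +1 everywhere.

(a, b) ≡ (-323, -24871) mod (ℚ^×)²; places V = {2, 5, 7, 11, 17, 19, ∞}.
(a,b)_11: α=2, u≡6; β=1, v≡3 (mod 11); (6|11)=-1, (3|11)=+1; sign (−1)^0·-1^1·+1^2 = -1.
(a,b)_7: α=2, u≡6; β=1, v≡6 (mod 7); (6|7)=-1, (6|7)=-1; sign (−1)^0·-1^1·-1^2 = -1.
(a,b)_5: α=2, u≡3; β=2, v≡4 (mod 5); (3|5)=-1, (4|5)=+1; sign (−1)^0·-1^2·+1^2 = +1.
(a,b)_19: α=1, u≡12; β=1, v≡15 (mod 19); (12|19)=-1, (15|19)=-1; sign (−1)^1·-1^1·-1^1 = -1.
(a,b)_2: α=0, β=-4; u≡5, v≡1 (mod 8); ε(u)ε(v)=0·0, αω(v)=0·0, βω(u)=-4·1; sum ≡ 0  ⇒  +1.
(a,b)_17: α=1, u≡13; β=1, v≡8 (mod 17); (13|17)=+1, (8|17)=+1; sign (−1)^0·+1^1·+1^1 = +1.
(a,b)_∞: sgn(-323)=−, sgn(-24871)=−, so -1.
(-323, -24871 / ℚ) ramifies at {7, 11, 19, ∞}: a division algebra.

[7, 11, 19, inf]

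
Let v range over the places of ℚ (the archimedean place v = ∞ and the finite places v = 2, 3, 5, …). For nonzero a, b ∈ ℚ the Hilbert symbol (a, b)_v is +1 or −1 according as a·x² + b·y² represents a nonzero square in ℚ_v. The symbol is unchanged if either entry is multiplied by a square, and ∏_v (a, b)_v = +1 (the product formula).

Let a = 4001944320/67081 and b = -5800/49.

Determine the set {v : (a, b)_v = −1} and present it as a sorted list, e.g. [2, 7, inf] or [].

(a, b) ≡ (1595, -58) mod (ℚ^×)²; places V = {2, 3, 5, 7, 11, 29, 37, ∞}.
(a,b)_3: α=4, u≡2; β=0, v≡2 (mod 3); (2|3)=-1, (2|3)=-1; sign (−1)^0·-1^0·-1^4 = +1.
(a,b)_37: α=-2, u≡4; β=0, v≡10 (mod 37); (4|37)=+1, (10|37)=+1; sign (−1)^0·+1^0·+1^-2 = +1.
(a,b)_∞: sgn(1595)=+, sgn(-58)=−, so +1.
(a,b)_11: α=3, u≡8; β=0, v≡6 (mod 11); (8|11)=-1, (6|11)=-1; sign (−1)^0·-1^0·-1^3 = -1.
(a,b)_2: α=8, β=3; u≡3, v≡3 (mod 8); ε(u)ε(v)=1·1, αω(v)=8·1, βω(u)=3·1; sum ≡ 0  ⇒  +1.
(a,b)_29: α=1, u≡18; β=1, v≡19 (mod 29); (18|29)=-1, (19|29)=-1; sign (−1)^0·-1^1·-1^1 = +1.
(a,b)_5: α=1, u≡4; β=2, v≡2 (mod 5); (4|5)=+1, (2|5)=-1; sign (−1)^0·+1^2·-1^1 = -1.
(a,b)_7: α=-2, u≡6; β=-2, v≡3 (mod 7); (6|7)=-1, (3|7)=-1; sign (−1)^0·-1^-2·-1^-2 = +1.
|Ram(1595, -58)| = 2, even; anisotropic at {5, 11}.

[5, 11]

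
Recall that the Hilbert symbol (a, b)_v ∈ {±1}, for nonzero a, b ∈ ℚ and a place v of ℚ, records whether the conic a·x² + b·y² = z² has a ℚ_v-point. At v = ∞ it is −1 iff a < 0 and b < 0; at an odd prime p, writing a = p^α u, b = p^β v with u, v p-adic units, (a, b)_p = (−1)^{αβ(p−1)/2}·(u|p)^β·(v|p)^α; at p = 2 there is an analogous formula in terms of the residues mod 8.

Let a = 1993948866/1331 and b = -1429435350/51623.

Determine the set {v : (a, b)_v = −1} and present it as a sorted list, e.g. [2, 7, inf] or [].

Mod squares: a ≡ 6006, b ≡ -858. Check v ∈ {∞, 2, 3, 5, 7, 11, 13, 19}.
v=7: a=7^5·(≡2), b=7^6·(≡6) mod 7; (2|7)=+1, (6|7)=-1; (−1)^{5·6·3}·(+1)^6·(-1)^5 = -1.
v=2: v_2(a)=1, v_2(b)=1; units ≡ 3, 3 (mod 8); ε·ε+αω+βω = 1·1+1·1+1·1 ≡ 1  ⇒  (a,b)_2 = -1.
v=19: a=19^0·(≡3), b=19^-2·(≡1) mod 19; (3|19)=-1, (1|19)=+1; (−1)^{0·-2·9}·(-1)^-2·(+1)^0 = +1.
v=5: a=5^0·(≡1), b=5^2·(≡2) mod 5; (1|5)=+1, (2|5)=-1; (−1)^{0·2·2}·(+1)^2·(-1)^0 = +1.
v=3: a=3^3·(≡1), b=3^5·(≡2) mod 3; (1|3)=+1, (2|3)=-1; (−1)^{3·5·1}·(+1)^5·(-1)^3 = +1.
v=13: a=13^3·(≡7), b=13^-1·(≡10) mod 13; (7|13)=-1, (10|13)=+1; (−1)^{3·-1·6}·(-1)^-1·(+1)^3 = -1.
v=∞: 6006 > 0 and -858 < 0  ⇒  (a,b)_∞ = +1.
v=11: a=11^-3·(≡8), b=11^-1·(≡6) mod 11; (8|11)=-1, (6|11)=-1; (−1)^{-3·-1·5}·(-1)^-1·(-1)^-3 = -1.
Ram(6006, -858) = {2, 7, 11, 13}; no ℚ_2-point on the conic.

[2, 7, 11, 13]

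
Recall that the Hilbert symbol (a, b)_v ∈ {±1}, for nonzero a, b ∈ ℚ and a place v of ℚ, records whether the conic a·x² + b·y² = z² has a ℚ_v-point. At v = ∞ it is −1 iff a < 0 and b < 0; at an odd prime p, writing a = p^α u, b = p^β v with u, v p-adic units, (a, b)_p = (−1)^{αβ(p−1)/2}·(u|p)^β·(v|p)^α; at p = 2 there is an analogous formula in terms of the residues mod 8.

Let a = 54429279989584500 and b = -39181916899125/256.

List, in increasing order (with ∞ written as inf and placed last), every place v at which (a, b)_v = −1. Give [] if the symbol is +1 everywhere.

[5, 7, 11, 17]

(a, b) ≡ (23205, -165) mod (ℚ^×)²; places V = {2, 3, 5, 7, 11, 13, 17, ∞}.
(a,b)_13: α=3, u≡12; β=2, v≡3 (mod 13); (12|13)=+1, (3|13)=+1; sign (−1)^0·+1^2·+1^3 = +1.
(a,b)_11: α=2, u≡10; β=1, v≡7 (mod 11); (10|11)=-1, (7|11)=-1; sign (−1)^0·-1^1·-1^2 = -1.
(a,b)_17: α=3, u≡7; β=2, v≡11 (mod 17); (7|17)=-1, (11|17)=-1; sign (−1)^0·-1^2·-1^3 = -1.
(a,b)_3: α=5, u≡1; β=5, v≡2 (mod 3); (1|3)=+1, (2|3)=-1; sign (−1)^1·+1^5·-1^5 = +1.
(a,b)_5: α=3, u≡1; β=3, v≡2 (mod 5); (1|5)=+1, (2|5)=-1; sign (−1)^0·+1^3·-1^3 = -1.
(a,b)_2: α=2, β=-8; u≡5, v≡3 (mod 8); ε(u)ε(v)=0·1, αω(v)=2·1, βω(u)=-8·1; sum ≡ 0  ⇒  +1.
(a,b)_∞: sgn(23205)=+, sgn(-165)=−, so +1.
(a,b)_7: α=3, u≡2; β=4, v≡3 (mod 7); (2|7)=+1, (3|7)=-1; sign (−1)^0·+1^4·-1^3 = -1.
(23205, -165 / ℚ) ramifies at {5, 7, 11, 17}: a division algebra.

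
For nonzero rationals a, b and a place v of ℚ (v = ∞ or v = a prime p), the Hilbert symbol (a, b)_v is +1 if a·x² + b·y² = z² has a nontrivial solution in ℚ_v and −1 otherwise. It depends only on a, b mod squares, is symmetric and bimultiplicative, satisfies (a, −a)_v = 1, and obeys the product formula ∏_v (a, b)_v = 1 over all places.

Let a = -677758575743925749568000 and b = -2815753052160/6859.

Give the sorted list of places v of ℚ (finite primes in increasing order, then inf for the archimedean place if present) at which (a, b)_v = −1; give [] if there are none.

[3, 5, 19, inf]

(a, b) ≡ (-2451570, -9690) mod (ℚ^×)²; places V = {2, 3, 5, 11, 17, 19, 23, 37, 43, ∞}.
(a,b)_19: α=1, u≡12; β=-3, v≡18 (mod 19); (12|19)=-1, (18|19)=-1; sign (−1)^1·-1^-3·-1^1 = -1.
(a,b)_43: α=2, u≡8; β=2, v≡37 (mod 43); (8|43)=-1, (37|43)=-1; sign (−1)^0·-1^2·-1^2 = +1.
(a,b)_23: α=1, u≡7; β=0, v≡18 (mod 23); (7|23)=-1, (18|23)=+1; sign (−1)^0·-1^0·+1^1 = +1.
(a,b)_37: α=2, u≡14; β=0, v≡26 (mod 37); (14|37)=-1, (26|37)=+1; sign (−1)^0·-1^0·+1^2 = +1.
(a,b)_17: α=3, u≡8; β=1, v≡13 (mod 17); (8|17)=+1, (13|17)=+1; sign (−1)^0·+1^1·+1^3 = +1.
(a,b)_5: α=3, u≡1; β=1, v≡2 (mod 5); (1|5)=+1, (2|5)=-1; sign (−1)^0·+1^1·-1^3 = -1.
(a,b)_11: α=1, u≡3; β=0, v≡3 (mod 11); (3|11)=+1, (3|11)=+1; sign (−1)^0·+1^0·+1^1 = +1.
(a,b)_∞: sgn(-2451570)=−, sgn(-9690)=−, so -1.
(a,b)_2: α=9, β=13; u≡7, v≡3 (mod 8); ε(u)ε(v)=1·1, αω(v)=9·1, βω(u)=13·0; sum ≡ 0  ⇒  +1.
(a,b)_3: α=11, u≡1; β=7, v≡1 (mod 3); (1|3)=+1, (1|3)=+1; sign (−1)^1·+1^7·+1^11 = -1.
(-2451570, -9690 / ℚ) ramifies at {3, 5, 19, ∞}: a division algebra.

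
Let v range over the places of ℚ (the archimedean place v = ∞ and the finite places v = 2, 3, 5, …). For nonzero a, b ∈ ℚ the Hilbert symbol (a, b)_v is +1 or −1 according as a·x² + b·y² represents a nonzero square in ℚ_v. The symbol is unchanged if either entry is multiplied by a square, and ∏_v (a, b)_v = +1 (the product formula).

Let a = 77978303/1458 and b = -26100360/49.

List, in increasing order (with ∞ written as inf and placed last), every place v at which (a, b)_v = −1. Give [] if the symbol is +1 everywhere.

(a, b) ≡ (294814, -4290) mod (ℚ^×)²; places V = {2, 3, 5, 7, 11, 13, 17, 23, 29, ∞}.
(a,b)_7: α=0, u≡2; β=-2, v≡1 (mod 7); (2|7)=+1, (1|7)=+1; sign (−1)^0·+1^-2·+1^0 = +1.
(a,b)_11: α=0, u≡3; β=1, v≡10 (mod 11); (3|11)=+1, (10|11)=-1; sign (−1)^0·+1^1·-1^0 = +1.
(a,b)_23: α=3, u≡17; β=0, v≡21 (mod 23); (17|23)=-1, (21|23)=-1; sign (−1)^0·-1^0·-1^3 = -1.
(a,b)_3: α=-6, u≡1; β=3, v≡1 (mod 3); (1|3)=+1, (1|3)=+1; sign (−1)^0·+1^3·+1^-6 = +1.
(a,b)_2: α=-1, β=3; u≡7, v≡7 (mod 8); ε(u)ε(v)=1·1, αω(v)=-1·0, βω(u)=3·0; sum ≡ 1  ⇒  -1.
(a,b)_29: α=1, u≡7; β=0, v≡11 (mod 29); (7|29)=+1, (11|29)=-1; sign (−1)^0·+1^0·-1^1 = -1.
(a,b)_13: α=1, u≡7; β=3, v≡8 (mod 13); (7|13)=-1, (8|13)=-1; sign (−1)^0·-1^3·-1^1 = +1.
(a,b)_17: α=1, u≡8; β=0, v≡11 (mod 17); (8|17)=+1, (11|17)=-1; sign (−1)^0·+1^0·-1^1 = -1.
(a,b)_∞: sgn(294814)=+, sgn(-4290)=−, so +1.
(a,b)_5: α=0, u≡1; β=1, v≡2 (mod 5); (1|5)=+1, (2|5)=-1; sign (−1)^0·+1^1·-1^0 = +1.
|Ram(294814, -4290)| = 4, even; anisotropic at {2, 17, 23, 29}.

[2, 17, 23, 29]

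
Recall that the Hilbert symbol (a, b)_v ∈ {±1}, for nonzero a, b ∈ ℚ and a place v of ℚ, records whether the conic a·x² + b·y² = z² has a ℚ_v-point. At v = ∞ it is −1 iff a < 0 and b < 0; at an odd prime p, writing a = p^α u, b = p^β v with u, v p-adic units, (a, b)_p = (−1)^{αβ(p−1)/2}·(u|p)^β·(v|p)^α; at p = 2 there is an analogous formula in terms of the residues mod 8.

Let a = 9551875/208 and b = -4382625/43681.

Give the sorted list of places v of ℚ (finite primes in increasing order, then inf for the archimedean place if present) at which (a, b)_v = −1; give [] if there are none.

[2, 13]

Mod squares: a ≡ 198679, b ≡ -175305. Check v ∈ {∞, 2, 3, 5, 11, 13, 17, 19, 29, 31}.
v=29: a=29^1·(≡16), b=29^1·(≡24) mod 29; (16|29)=+1, (24|29)=+1; (−1)^{1·1·14}·(+1)^1·(+1)^1 = +1.
v=2: v_2(a)=-4, v_2(b)=0; units ≡ 7, 7 (mod 8); ε·ε+αω+βω = 1·1+-4·0+0·0 ≡ 1  ⇒  (a,b)_2 = -1.
v=3: a=3^0·(≡1), b=3^1·(≡2) mod 3; (1|3)=+1, (2|3)=-1; (−1)^{0·1·1}·(+1)^1·(-1)^0 = +1.
v=13: a=13^-1·(≡7), b=13^1·(≡4) mod 13; (7|13)=-1, (4|13)=+1; (−1)^{-1·1·6}·(-1)^1·(+1)^-1 = -1.
v=5: a=5^4·(≡1), b=5^3·(≡4) mod 5; (1|5)=+1, (4|5)=+1; (−1)^{4·3·2}·(+1)^3·(+1)^4 = +1.
v=11: a=11^0·(≡8), b=11^-2·(≡8) mod 11; (8|11)=-1, (8|11)=-1; (−1)^{0·-2·5}·(-1)^-2·(-1)^0 = +1.
v=17: a=17^1·(≡2), b=17^0·(≡16) mod 17; (2|17)=+1, (16|17)=+1; (−1)^{1·0·8}·(+1)^0·(+1)^1 = +1.
v=∞: 198679 > 0 and -175305 < 0  ⇒  (a,b)_∞ = +1.
v=31: a=31^1·(≡12), b=31^1·(≡8) mod 31; (12|31)=-1, (8|31)=+1; (−1)^{1·1·15}·(-1)^1·(+1)^1 = +1.
v=19: a=19^0·(≡14), b=19^-2·(≡15) mod 19; (14|19)=-1, (15|19)=-1; (−1)^{0·-2·9}·(-1)^-2·(-1)^0 = +1.
|Ram(198679, -175305)| = 2, even; anisotropic at {2, 13}.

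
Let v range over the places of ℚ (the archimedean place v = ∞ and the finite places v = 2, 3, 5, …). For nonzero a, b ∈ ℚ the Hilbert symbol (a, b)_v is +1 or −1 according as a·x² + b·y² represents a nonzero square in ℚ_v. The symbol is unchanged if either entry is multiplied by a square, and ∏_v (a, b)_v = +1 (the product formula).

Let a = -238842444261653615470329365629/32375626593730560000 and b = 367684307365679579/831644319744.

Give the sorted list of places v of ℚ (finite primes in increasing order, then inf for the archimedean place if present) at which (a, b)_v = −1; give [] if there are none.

Mod squares: a ≡ -589, b ≡ 319. Check v ∈ {∞, 2, 3, 5, 7, 11, 17, 19, 29, 31}.
v=∞: -589 < 0 and 319 > 0  ⇒  (a,b)_∞ = +1.
v=19: a=19^7·(≡6), b=19^4·(≡14) mod 19; (6|19)=+1, (14|19)=-1; (−1)^{7·4·9}·(+1)^4·(-1)^7 = -1.
v=7: a=7^-6·(≡6), b=7^-4·(≡4) mod 7; (6|7)=-1, (4|7)=+1; (−1)^{-6·-4·3}·(-1)^-4·(+1)^-6 = +1.
v=3: a=3^-8·(≡2), b=3^-6·(≡1) mod 3; (2|3)=-1, (1|3)=+1; (−1)^{-8·-6·1}·(-1)^-6·(+1)^-8 = +1.
v=31: a=31^9·(≡22), b=31^6·(≡25) mod 31; (22|31)=-1, (25|31)=+1; (−1)^{9·6·15}·(-1)^6·(+1)^9 = +1.
v=5: a=5^-4·(≡1), b=5^0·(≡1) mod 5; (1|5)=+1, (1|5)=+1; (−1)^{-4·0·2}·(+1)^0·(+1)^-4 = +1.
v=17: a=17^4·(≡6), b=17^2·(≡9) mod 17; (6|17)=-1, (9|17)=+1; (−1)^{4·2·8}·(-1)^2·(+1)^4 = +1.
v=2: v_2(a)=-26, v_2(b)=-14; units ≡ 3, 7 (mod 8); ε·ε+αω+βω = 1·1+-26·0+-14·1 ≡ 1  ⇒  (a,b)_2 = -1.
v=11: a=11^2·(≡3), b=11^1·(≡6) mod 11; (3|11)=+1, (6|11)=-1; (−1)^{2·1·5}·(+1)^1·(-1)^2 = +1.
v=29: a=29^0·(≡5), b=29^-1·(≡21) mod 29; (5|29)=+1, (21|29)=-1; (−1)^{0·-1·14}·(+1)^-1·(-1)^0 = +1.
Ram(-589, 319) = {2, 19}; no ℚ_2-point on the conic.

[2, 19]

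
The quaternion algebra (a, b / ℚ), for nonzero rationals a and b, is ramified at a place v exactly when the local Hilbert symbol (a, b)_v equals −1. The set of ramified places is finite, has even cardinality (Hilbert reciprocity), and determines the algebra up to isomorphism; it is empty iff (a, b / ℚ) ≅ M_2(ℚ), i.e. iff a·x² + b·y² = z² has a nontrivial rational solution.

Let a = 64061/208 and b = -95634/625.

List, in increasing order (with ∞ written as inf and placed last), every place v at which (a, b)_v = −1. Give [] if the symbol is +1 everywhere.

(a, b) ≡ (377, -10626) mod (ℚ^×)²; places V = {2, 3, 5, 7, 11, 13, 23, 29, 47, ∞}.
(a,b)_5: α=0, u≡2; β=-4, v≡1 (mod 5); (2|5)=-1, (1|5)=+1; sign (−1)^0·-1^-4·+1^0 = +1.
(a,b)_∞: sgn(377)=+, sgn(-10626)=−, so +1.
(a,b)_7: α=0, u≡5; β=1, v≡1 (mod 7); (5|7)=-1, (1|7)=+1; sign (−1)^0·-1^1·+1^0 = -1.
(a,b)_3: α=0, u≡2; β=3, v≡1 (mod 3); (2|3)=-1, (1|3)=+1; sign (−1)^0·-1^3·+1^0 = -1.
(a,b)_2: α=-4, β=1; u≡1, v≡7 (mod 8); ε(u)ε(v)=0·1, αω(v)=-4·0, βω(u)=1·0; sum ≡ 0  ⇒  +1.
(a,b)_11: α=0, u≡3; β=1, v≡2 (mod 11); (3|11)=+1, (2|11)=-1; sign (−1)^0·+1^1·-1^0 = +1.
(a,b)_23: α=0, u≡6; β=1, v≡7 (mod 23); (6|23)=+1, (7|23)=-1; sign (−1)^0·+1^1·-1^0 = +1.
(a,b)_47: α=2, u≡32; β=0, v≡31 (mod 47); (32|47)=+1, (31|47)=-1; sign (−1)^0·+1^0·-1^2 = +1.
(a,b)_13: α=-1, u≡12; β=0, v≡7 (mod 13); (12|13)=+1, (7|13)=-1; sign (−1)^0·+1^0·-1^-1 = -1.
(a,b)_29: α=1, u≡1; β=0, v≡15 (mod 29); (1|29)=+1, (15|29)=-1; sign (−1)^0·+1^0·-1^1 = -1.
(377, -10626 / ℚ) ramifies at {3, 7, 13, 29}: a division algebra.

[3, 7, 13, 29]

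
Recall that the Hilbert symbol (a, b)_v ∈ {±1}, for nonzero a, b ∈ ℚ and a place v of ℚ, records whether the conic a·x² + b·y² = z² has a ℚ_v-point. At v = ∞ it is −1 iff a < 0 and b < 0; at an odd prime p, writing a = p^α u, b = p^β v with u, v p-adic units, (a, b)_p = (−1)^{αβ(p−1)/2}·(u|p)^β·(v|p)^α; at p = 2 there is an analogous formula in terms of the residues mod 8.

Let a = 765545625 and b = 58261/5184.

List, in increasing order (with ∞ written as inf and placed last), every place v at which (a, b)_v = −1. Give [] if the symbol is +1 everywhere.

(a, b) ≡ (377, 1189) mod (ℚ^×)²; places V = {2, 3, 5, 7, 13, 19, 29, 41, ∞}.
(a,b)_5: α=4, u≡3; β=0, v≡4 (mod 5); (3|5)=-1, (4|5)=+1; sign (−1)^0·-1^0·+1^4 = +1.
(a,b)_13: α=1, u≡10; β=0, v≡6 (mod 13); (10|13)=+1, (6|13)=-1; sign (−1)^0·+1^0·-1^1 = -1.
(a,b)_2: α=0, β=-6; u≡1, v≡5 (mod 8); ε(u)ε(v)=0·0, αω(v)=0·1, βω(u)=-6·0; sum ≡ 0  ⇒  +1.
(a,b)_41: α=0, u≡21; β=1, v≡22 (mod 41); (21|41)=+1, (22|41)=-1; sign (−1)^0·+1^1·-1^0 = +1.
(a,b)_7: α=0, u≡5; β=2, v≡5 (mod 7); (5|7)=-1, (5|7)=-1; sign (−1)^0·-1^2·-1^0 = +1.
(a,b)_∞: sgn(377)=+, sgn(1189)=+, so +1.
(a,b)_3: α=2, u≡2; β=-4, v≡1 (mod 3); (2|3)=-1, (1|3)=+1; sign (−1)^0·-1^-4·+1^2 = +1.
(a,b)_29: α=1, u≡5; β=1, v≡3 (mod 29); (5|29)=+1, (3|29)=-1; sign (−1)^0·+1^1·-1^1 = -1.
(a,b)_19: α=2, u≡16; β=0, v≡4 (mod 19); (16|19)=+1, (4|19)=+1; sign (−1)^0·+1^0·+1^2 = +1.
|Ram(377, 1189)| = 2, even; anisotropic at {13, 29}.

[13, 29]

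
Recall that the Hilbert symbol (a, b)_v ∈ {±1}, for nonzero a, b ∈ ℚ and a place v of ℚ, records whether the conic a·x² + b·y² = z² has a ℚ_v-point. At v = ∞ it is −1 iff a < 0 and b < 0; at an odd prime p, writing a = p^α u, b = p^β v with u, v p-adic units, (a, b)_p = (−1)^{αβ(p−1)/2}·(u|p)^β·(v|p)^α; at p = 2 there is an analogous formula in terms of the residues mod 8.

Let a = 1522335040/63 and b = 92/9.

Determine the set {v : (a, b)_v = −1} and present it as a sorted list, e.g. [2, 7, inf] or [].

(a, b) ≡ (595, 23) mod (ℚ^×)²; places V = {2, 3, 5, 7, 17, 23, ∞}.
(a,b)_23: α=4, u≡21; β=1, v≡3 (mod 23); (21|23)=-1, (3|23)=+1; sign (−1)^0·-1^1·+1^4 = -1.
(a,b)_3: α=-2, u≡1; β=-2, v≡2 (mod 3); (1|3)=+1, (2|3)=-1; sign (−1)^0·+1^-2·-1^-2 = +1.
(a,b)_5: α=1, u≡1; β=0, v≡3 (mod 5); (1|5)=+1, (3|5)=-1; sign (−1)^0·+1^0·-1^1 = -1.
(a,b)_∞: sgn(595)=+, sgn(23)=+, so +1.
(a,b)_2: α=6, β=2; u≡3, v≡7 (mod 8); ε(u)ε(v)=1·1, αω(v)=6·0, βω(u)=2·1; sum ≡ 1  ⇒  -1.
(a,b)_7: α=-1, u≡1; β=0, v≡4 (mod 7); (1|7)=+1, (4|7)=+1; sign (−1)^0·+1^0·+1^-1 = +1.
(a,b)_17: α=1, u≡16; β=0, v≡14 (mod 17); (16|17)=+1, (14|17)=-1; sign (−1)^0·+1^0·-1^1 = -1.
Ram(595, 23) = {2, 5, 17, 23}; no ℚ_2-point on the conic.

[2, 5, 17, 23]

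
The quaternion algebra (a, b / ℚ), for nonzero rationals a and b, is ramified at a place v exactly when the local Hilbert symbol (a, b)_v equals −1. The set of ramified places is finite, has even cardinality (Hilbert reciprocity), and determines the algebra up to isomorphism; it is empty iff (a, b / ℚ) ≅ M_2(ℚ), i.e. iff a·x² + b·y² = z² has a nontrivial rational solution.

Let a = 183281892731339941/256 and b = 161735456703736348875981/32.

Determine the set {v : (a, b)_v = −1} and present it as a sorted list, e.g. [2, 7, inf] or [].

(a, b) ≡ (82621, 393162) mod (ℚ^×)²; places V = {2, 3, 7, 11, 23, 29, 37, ∞}.
(a,b)_29: α=5, u≡6; β=6, v≡7 (mod 29); (6|29)=+1, (7|29)=+1; sign (−1)^0·+1^6·+1^5 = +1.
(a,b)_7: α=3, u≡2; β=5, v≡3 (mod 7); (2|7)=+1, (3|7)=-1; sign (−1)^1·+1^5·-1^3 = +1.
(a,b)_11: α=3, u≡1; β=3, v≡3 (mod 11); (1|11)=+1, (3|11)=+1; sign (−1)^1·+1^3·+1^3 = -1.
(a,b)_∞: sgn(82621)=+, sgn(393162)=+, so +1.
(a,b)_37: α=1, u≡20; β=1, v≡3 (mod 37); (20|37)=-1, (3|37)=+1; sign (−1)^0·-1^1·+1^1 = -1.
(a,b)_23: α=2, u≡10; β=3, v≡10 (mod 23); (10|23)=-1, (10|23)=-1; sign (−1)^0·-1^3·-1^2 = -1.
(a,b)_2: α=-8, β=-5; u≡5, v≡5 (mod 8); ε(u)ε(v)=0·0, αω(v)=-8·1, βω(u)=-5·1; sum ≡ 1  ⇒  -1.
(a,b)_3: α=0, u≡1; β=3, v≡2 (mod 3); (1|3)=+1, (2|3)=-1; sign (−1)^0·+1^3·-1^0 = +1.
(82621, 393162 / ℚ) ramifies at {2, 11, 23, 37}: a division algebra.

[2, 11, 23, 37]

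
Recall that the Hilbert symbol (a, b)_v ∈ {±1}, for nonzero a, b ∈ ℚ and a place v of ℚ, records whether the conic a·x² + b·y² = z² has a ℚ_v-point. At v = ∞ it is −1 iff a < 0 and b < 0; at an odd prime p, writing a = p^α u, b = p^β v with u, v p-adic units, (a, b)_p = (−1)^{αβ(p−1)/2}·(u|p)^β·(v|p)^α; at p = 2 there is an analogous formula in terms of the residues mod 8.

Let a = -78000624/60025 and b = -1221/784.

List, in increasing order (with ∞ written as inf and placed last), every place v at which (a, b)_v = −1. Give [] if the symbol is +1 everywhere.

[3, 11, 17, 19, 43, inf]

(a, b) ≡ (-541671, -1221) mod (ℚ^×)²; places V = {2, 3, 5, 7, 11, 13, 17, 19, 37, 43, ∞}.
(a,b)_43: α=1, u≡33; β=0, v≡37 (mod 43); (33|43)=-1, (37|43)=-1; sign (−1)^0·-1^0·-1^1 = -1.
(a,b)_37: α=0, u≡27; β=1, v≡27 (mod 37); (27|37)=+1, (27|37)=+1; sign (−1)^0·+1^1·+1^0 = +1.
(a,b)_11: α=0, u≡10; β=1, v≡7 (mod 11); (10|11)=-1, (7|11)=-1; sign (−1)^0·-1^1·-1^0 = -1.
(a,b)_7: α=-4, u≡3; β=-2, v≡2 (mod 7); (3|7)=-1, (2|7)=+1; sign (−1)^0·-1^-2·+1^-4 = +1.
(a,b)_5: α=-2, u≡1; β=0, v≡1 (mod 5); (1|5)=+1, (1|5)=+1; sign (−1)^0·+1^0·+1^-2 = +1.
(a,b)_17: α=1, u≡3; β=0, v≡10 (mod 17); (3|17)=-1, (10|17)=-1; sign (−1)^0·-1^0·-1^1 = -1.
(a,b)_∞: sgn(-541671)=−, sgn(-1221)=−, so -1.
(a,b)_3: α=3, u≡1; β=1, v≡1 (mod 3); (1|3)=+1, (1|3)=+1; sign (−1)^1·+1^1·+1^3 = -1.
(a,b)_13: α=1, u≡6; β=0, v≡10 (mod 13); (6|13)=-1, (10|13)=+1; sign (−1)^0·-1^0·+1^1 = +1.
(a,b)_2: α=4, β=-4; u≡1, v≡3 (mod 8); ε(u)ε(v)=0·1, αω(v)=4·1, βω(u)=-4·0; sum ≡ 0  ⇒  +1.
(a,b)_19: α=1, u≡18; β=0, v≡18 (mod 19); (18|19)=-1, (18|19)=-1; sign (−1)^0·-1^0·-1^1 = -1.
(-541671, -1221 / ℚ) ramifies at {3, 11, 17, 19, 43, ∞}: a division algebra.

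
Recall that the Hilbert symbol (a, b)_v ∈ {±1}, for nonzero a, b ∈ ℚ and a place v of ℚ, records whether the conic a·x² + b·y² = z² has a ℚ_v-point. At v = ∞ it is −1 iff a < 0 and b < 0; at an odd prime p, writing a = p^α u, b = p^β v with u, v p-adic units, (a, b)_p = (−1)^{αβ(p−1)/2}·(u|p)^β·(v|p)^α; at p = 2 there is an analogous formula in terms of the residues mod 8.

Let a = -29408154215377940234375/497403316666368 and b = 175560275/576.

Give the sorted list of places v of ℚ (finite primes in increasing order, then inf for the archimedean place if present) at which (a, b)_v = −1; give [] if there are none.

(a, b) ≡ (-1001, 11) mod (ℚ^×)²; places V = {2, 3, 5, 7, 11, 13, 17, 47, ∞}.
(a,b)_11: α=1, u≡10; β=1, v≡1 (mod 11); (10|11)=-1, (1|11)=+1; sign (−1)^1·-1^1·+1^1 = +1.
(a,b)_∞: sgn(-1001)=−, sgn(11)=+, so +1.
(a,b)_7: α=-7, u≡4; β=0, v≡1 (mod 7); (4|7)=+1, (1|7)=+1; sign (−1)^0·+1^0·+1^-7 = +1.
(a,b)_13: α=3, u≡9; β=0, v≡5 (mod 13); (9|13)=+1, (5|13)=-1; sign (−1)^0·+1^0·-1^3 = -1.
(a,b)_3: α=-2, u≡1; β=-2, v≡2 (mod 3); (1|3)=+1, (2|3)=-1; sign (−1)^0·+1^-2·-1^-2 = +1.
(a,b)_17: α=2, u≡1; β=2, v≡10 (mod 17); (1|17)=+1, (10|17)=-1; sign (−1)^0·+1^2·-1^2 = +1.
(a,b)_47: α=6, u≡41; β=2, v≡39 (mod 47); (41|47)=-1, (39|47)=-1; sign (−1)^0·-1^2·-1^6 = +1.
(a,b)_2: α=-26, β=-6; u≡7, v≡3 (mod 8); ε(u)ε(v)=1·1, αω(v)=-26·1, βω(u)=-6·0; sum ≡ 1  ⇒  -1.
(a,b)_5: α=8, u≡1; β=2, v≡1 (mod 5); (1|5)=+1, (1|5)=+1; sign (−1)^0·+1^2·+1^8 = +1.
|Ram(-1001, 11)| = 2, even; anisotropic at {2, 13}.

[2, 13]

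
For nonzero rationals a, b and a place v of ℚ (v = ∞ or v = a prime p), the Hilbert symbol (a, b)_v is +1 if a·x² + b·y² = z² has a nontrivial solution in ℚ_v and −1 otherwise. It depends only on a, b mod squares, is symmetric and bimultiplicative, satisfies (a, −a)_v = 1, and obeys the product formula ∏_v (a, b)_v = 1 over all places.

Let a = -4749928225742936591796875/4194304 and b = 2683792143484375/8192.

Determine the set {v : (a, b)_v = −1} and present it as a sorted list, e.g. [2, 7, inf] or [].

[2, 7, 29, 37]

Mod squares: a ≡ -203, b ≡ 1406. Check v ∈ {∞, 2, 5, 7, 11, 19, 29, 37}.
v=7: a=7^9·(≡5), b=7^4·(≡3) mod 7; (5|7)=-1, (3|7)=-1; (−1)^{9·4·3}·(-1)^4·(-1)^9 = -1.
v=29: a=29^3·(≡24), b=29^2·(≡3) mod 29; (24|29)=+1, (3|29)=-1; (−1)^{3·2·14}·(+1)^2·(-1)^3 = -1.
v=11: a=11^0·(≡7), b=11^2·(≡3) mod 11; (7|11)=-1, (3|11)=+1; (−1)^{0·2·5}·(-1)^2·(+1)^0 = +1.
v=2: v_2(a)=-22, v_2(b)=-13; units ≡ 5, 7 (mod 8); ε·ε+αω+βω = 0·1+-22·0+-13·1 ≡ 1  ⇒  (a,b)_2 = -1.
v=19: a=19^2·(≡1), b=19^1·(≡11) mod 19; (1|19)=+1, (11|19)=+1; (−1)^{2·1·9}·(+1)^1·(+1)^2 = +1.
v=5: a=5^10·(≡2), b=5^6·(≡4) mod 5; (2|5)=-1, (4|5)=+1; (−1)^{10·6·2}·(-1)^6·(+1)^10 = +1.
v=∞: -203 < 0 and 1406 > 0  ⇒  (a,b)_∞ = +1.
v=37: a=37^2·(≡19), b=37^1·(≡11) mod 37; (19|37)=-1, (11|37)=+1; (−1)^{2·1·18}·(-1)^1·(+1)^2 = -1.
|Ram(-203, 1406)| = 4, even; anisotropic at {2, 7, 29, 37}.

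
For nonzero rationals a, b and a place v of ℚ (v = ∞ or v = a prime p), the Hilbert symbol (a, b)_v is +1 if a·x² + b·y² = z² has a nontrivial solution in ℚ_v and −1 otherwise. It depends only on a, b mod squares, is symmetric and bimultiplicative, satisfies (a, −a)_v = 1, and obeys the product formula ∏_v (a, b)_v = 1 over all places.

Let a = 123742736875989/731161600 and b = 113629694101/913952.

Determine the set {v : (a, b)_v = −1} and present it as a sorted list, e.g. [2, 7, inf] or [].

[2, 7]

Mod squares: a ≡ 1309, b ≡ 2618. Check v ∈ {∞, 2, 3, 5, 7, 11, 13, 17}.
v=13: a=13^-4·(≡12), b=13^-4·(≡11) mod 13; (12|13)=+1, (11|13)=-1; (−1)^{-4·-4·6}·(+1)^-4·(-1)^-4 = +1.
v=∞: 1309 > 0 and 2618 > 0  ⇒  (a,b)_∞ = +1.
v=5: a=5^-2·(≡1), b=5^0·(≡3) mod 5; (1|5)=+1, (3|5)=-1; (−1)^{-2·0·2}·(+1)^0·(-1)^-2 = +1.
v=3: a=3^2·(≡1), b=3^0·(≡2) mod 3; (1|3)=+1, (2|3)=-1; (−1)^{2·0·1}·(+1)^0·(-1)^2 = +1.
v=2: v_2(a)=-10, v_2(b)=-5; units ≡ 5, 5 (mod 8); ε·ε+αω+βω = 0·0+-10·1+-5·1 ≡ 1  ⇒  (a,b)_2 = -1.
v=11: a=11^9·(≡5), b=11^7·(≡2) mod 11; (5|11)=+1, (2|11)=-1; (−1)^{9·7·5}·(+1)^7·(-1)^9 = +1.
v=7: a=7^3·(≡6), b=7^3·(≡3) mod 7; (6|7)=-1, (3|7)=-1; (−1)^{3·3·3}·(-1)^3·(-1)^3 = -1.
v=17: a=17^1·(≡4), b=17^1·(≡4) mod 17; (4|17)=+1, (4|17)=+1; (−1)^{1·1·8}·(+1)^1·(+1)^1 = +1.
Ram(1309, 2618) = {2, 7}; no ℚ_2-point on the conic.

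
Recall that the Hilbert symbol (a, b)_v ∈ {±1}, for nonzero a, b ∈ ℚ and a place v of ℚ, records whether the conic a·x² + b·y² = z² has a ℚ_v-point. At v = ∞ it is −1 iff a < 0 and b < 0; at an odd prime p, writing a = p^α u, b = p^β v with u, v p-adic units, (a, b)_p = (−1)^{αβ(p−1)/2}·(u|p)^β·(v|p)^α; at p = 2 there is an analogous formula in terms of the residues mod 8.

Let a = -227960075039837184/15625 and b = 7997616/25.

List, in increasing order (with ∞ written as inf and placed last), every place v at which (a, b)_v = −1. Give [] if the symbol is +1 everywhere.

(a, b) ≡ (-11, 51) mod (ℚ^×)²; places V = {2, 3, 5, 11, 17, ∞}.
(a,b)_11: α=5, u≡2; β=2, v≡10 (mod 11); (2|11)=-1, (10|11)=-1; sign (−1)^0·-1^2·-1^5 = -1.
(a,b)_17: α=2, u≡11; β=1, v≡3 (mod 17); (11|17)=-1, (3|17)=-1; sign (−1)^0·-1^1·-1^2 = -1.
(a,b)_3: α=14, u≡1; β=5, v≡2 (mod 3); (1|3)=+1, (2|3)=-1; sign (−1)^0·+1^5·-1^14 = +1.
(a,b)_5: α=-6, u≡1; β=-2, v≡1 (mod 5); (1|5)=+1, (1|5)=+1; sign (−1)^0·+1^-2·+1^-6 = +1.
(a,b)_2: α=10, β=4; u≡5, v≡3 (mod 8); ε(u)ε(v)=0·1, αω(v)=10·1, βω(u)=4·1; sum ≡ 0  ⇒  +1.
(a,b)_∞: sgn(-11)=−, sgn(51)=+, so +1.
Ram(-11, 51) = {11, 17}; no ℚ_11-point on the conic.

[11, 17]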